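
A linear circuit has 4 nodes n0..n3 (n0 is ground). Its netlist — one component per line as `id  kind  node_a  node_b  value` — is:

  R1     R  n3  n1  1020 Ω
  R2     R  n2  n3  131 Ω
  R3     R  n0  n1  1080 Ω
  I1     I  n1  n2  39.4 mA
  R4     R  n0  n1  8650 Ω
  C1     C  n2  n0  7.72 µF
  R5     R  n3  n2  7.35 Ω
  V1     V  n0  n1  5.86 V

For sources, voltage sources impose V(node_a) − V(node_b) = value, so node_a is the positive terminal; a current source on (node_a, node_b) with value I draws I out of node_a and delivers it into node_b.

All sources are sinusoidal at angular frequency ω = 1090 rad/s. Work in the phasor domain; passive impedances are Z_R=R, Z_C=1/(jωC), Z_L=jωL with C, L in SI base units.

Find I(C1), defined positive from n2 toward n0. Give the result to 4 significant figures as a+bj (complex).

0.03325+0.003847j A

MNA unknowns: 3 node voltages V₁..V_3 plus 1 source current (V1)
R1: Y=0.0009804+0.000j on G[3,1]
R2: Y=0.007634+0.000j on G[2,3]
R3: Y=0.0009259+0.000j on G[0,1]
I1: z[1]−=0.0394, z[2]+=0.0394
R4: Y=0.0001156+0.000j on G[0,1]
C1: Y=0.000+0.008415j on G[2,0]
R5: Y=0.1361+0.000j on G[3,2]
V1: row V0−V1=5.86, i_V1 at 0,1
solve → V1=-5.860+0.000j, V2=0.4572-3.951j, V3=0.4144-3.924j
aux → i_V1=0.02715+0.003847j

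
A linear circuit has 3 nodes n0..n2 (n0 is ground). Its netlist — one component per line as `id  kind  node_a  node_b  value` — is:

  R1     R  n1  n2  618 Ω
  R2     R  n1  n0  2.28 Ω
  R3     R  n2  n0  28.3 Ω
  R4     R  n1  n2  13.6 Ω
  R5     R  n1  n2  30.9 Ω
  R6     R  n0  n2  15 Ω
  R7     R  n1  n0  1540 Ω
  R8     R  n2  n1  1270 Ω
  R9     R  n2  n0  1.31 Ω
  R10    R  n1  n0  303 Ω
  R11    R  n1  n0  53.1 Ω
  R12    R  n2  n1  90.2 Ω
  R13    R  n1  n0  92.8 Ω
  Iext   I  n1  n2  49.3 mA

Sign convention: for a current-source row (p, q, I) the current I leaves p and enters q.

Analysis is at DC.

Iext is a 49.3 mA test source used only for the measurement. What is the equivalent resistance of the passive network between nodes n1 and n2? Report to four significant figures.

Element admittances at DC:
  Y(R1) = 0.001618 S between n1,n2
  Y(R2) = 0.4386 S between n1,n0
  Y(R3) = 0.03534 S between n2,n0
  Y(R4) = 0.07353 S between n1,n2
  Y(R5) = 0.03236 S between n1,n2
  Y(R6) = 0.06667 S between n0,n2
  Y(R7) = 0.0006494 S between n1,n0
  Y(R8) = 0.0007874 S between n2,n1
  Y(R9) = 0.7634 S between n2,n0
  Y(R10) = 0.003300 S between n1,n0
  Y(R11) = 0.01883 S between n1,n0
  Y(R12) = 0.01109 S between n2,n1
  Y(R13) = 0.01078 S between n1,n0
  Iext: injects 0.0493 A into n2 (from n1)
Assemble and solve the 2×2 MNA system:
  V(n1)=-0.07508  V(n2)=0.04096

R_eq = 2.354 Ω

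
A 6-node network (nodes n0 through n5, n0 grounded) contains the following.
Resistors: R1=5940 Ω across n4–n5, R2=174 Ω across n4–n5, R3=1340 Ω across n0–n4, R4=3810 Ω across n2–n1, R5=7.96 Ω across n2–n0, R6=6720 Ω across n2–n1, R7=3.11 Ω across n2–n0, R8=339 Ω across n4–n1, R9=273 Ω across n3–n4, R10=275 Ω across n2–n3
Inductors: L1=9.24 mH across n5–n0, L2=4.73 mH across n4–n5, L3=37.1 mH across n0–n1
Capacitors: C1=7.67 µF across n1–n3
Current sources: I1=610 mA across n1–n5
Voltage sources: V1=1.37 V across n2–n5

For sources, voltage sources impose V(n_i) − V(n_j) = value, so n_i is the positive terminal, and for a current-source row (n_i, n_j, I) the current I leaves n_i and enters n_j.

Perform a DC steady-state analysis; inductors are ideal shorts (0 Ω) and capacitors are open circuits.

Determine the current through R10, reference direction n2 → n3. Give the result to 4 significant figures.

MNA unknowns: 5 node voltages V₁..V_5 plus 4 source currents (L1, L2, L3, V1)
R1: Y=0.0001684 on G[4,5]
R2: Y=0.005747 on G[4,5]
R3: Y=0.0007463 on G[0,4]
R4: Y=0.0002625 on G[2,1]
L1: row V5−V0=0, i_L1 at 5,0
R5: Y=0.1256 on G[2,0]
C1: Y=0.000 on G[1,3]
R6: Y=0.0001488 on G[2,1]
R7: Y=0.3215 on G[2,0]
L2: row V4−V5=0, i_L2 at 4,5
R8: Y=0.002950 on G[4,1]
R9: Y=0.003663 on G[3,4]
I1: z[1]−=0.61, z[5]+=0.61
L3: row V0−V1=0, i_L3 at 0,1
R10: Y=0.003636 on G[2,3]
V1: row V2−V5=1.37, i_V1 at 2,5
solve → V1=0.000, V2=1.370, V3=0.6825, V4=0.000, V5=0.000
aux → i_L1=-0.003188, i_L2=0.002500, i_L3=0.6094, i_V1=-0.6157

0.002500 A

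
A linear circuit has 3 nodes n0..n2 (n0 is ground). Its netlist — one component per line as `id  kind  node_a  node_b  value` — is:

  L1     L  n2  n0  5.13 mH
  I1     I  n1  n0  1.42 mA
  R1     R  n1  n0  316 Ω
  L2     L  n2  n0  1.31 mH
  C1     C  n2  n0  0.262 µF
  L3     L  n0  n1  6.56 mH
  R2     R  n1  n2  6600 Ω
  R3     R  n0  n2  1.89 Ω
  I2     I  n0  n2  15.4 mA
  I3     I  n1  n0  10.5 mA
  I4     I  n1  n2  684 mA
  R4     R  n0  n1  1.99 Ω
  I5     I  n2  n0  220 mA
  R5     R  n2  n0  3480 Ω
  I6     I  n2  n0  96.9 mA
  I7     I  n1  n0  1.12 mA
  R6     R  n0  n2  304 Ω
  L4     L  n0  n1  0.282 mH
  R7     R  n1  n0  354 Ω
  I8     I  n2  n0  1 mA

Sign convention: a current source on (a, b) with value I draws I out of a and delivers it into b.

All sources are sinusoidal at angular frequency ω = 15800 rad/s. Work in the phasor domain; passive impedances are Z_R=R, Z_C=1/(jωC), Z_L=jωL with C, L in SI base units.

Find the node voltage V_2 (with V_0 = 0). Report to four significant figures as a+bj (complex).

0.7077+0.07491j V

MNA unknowns: 2 node voltages V₁..V_2
L1: Y=0.000-0.01234j on G[2,0]
I1: z[1]−=0.00142, z[0]+=0.00142
R1: Y=0.003165+0.000j on G[1,0]
L2: Y=0.000-0.04831j on G[2,0]
C1: Y=0.000+0.004140j on G[2,0]
L3: Y=0.000-0.009648j on G[0,1]
R2: Y=0.0001515+0.000j on G[1,2]
R3: Y=0.5291+0.000j on G[0,2]
I2: z[0]−=0.0154, z[2]+=0.0154
I3: z[1]−=0.0105, z[0]+=0.0105
I4: z[1]−=0.684, z[2]+=0.684
R4: Y=0.5025+0.000j on G[0,1]
I5: z[2]−=0.22, z[0]+=0.22
R5: Y=0.0002874+0.000j on G[2,0]
I6: z[2]−=0.0969, z[0]+=0.0969
I7: z[1]−=0.00112, z[0]+=0.00112
R6: Y=0.003289+0.000j on G[0,2]
L4: Y=0.000-0.2244j on G[0,1]
R7: Y=0.002825+0.000j on G[1,0]
I8: z[2]−=0.001, z[0]+=0.001
solve → V1=-1.131-0.5203j, V2=0.7077+0.07491j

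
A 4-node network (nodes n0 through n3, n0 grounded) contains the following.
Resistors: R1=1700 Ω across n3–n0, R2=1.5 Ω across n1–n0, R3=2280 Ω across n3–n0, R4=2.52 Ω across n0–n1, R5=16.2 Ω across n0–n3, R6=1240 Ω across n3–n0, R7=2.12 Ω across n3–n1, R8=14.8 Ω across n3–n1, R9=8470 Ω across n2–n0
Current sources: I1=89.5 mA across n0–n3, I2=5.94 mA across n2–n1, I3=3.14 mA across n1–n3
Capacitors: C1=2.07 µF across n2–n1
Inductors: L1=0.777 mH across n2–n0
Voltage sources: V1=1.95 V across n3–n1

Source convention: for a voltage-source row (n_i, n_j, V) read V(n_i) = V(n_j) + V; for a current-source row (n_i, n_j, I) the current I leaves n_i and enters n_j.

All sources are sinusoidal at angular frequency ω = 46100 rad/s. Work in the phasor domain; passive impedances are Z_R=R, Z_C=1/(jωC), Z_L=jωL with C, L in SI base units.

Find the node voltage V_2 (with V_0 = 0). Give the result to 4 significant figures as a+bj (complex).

Element admittances at ω=46100 rad/s:
  Y(R1) = 0.0005882+0.000j S between n3,n0
  I1: injects 0.0895 A into n3 (from n0)
  Y(R2) = 0.6667+0.000j S between n1,n0
  Y(R3) = 0.0004386+0.000j S between n3,n0
  Y(R4) = 0.3968+0.000j S between n0,n1
  Y(R5) = 0.06173+0.000j S between n0,n3
  Y(C1) = 0.000+0.09543j S between n2,n1
  Y(R6) = 0.0008065+0.000j S between n3,n0
  I2: injects 0.00594 A into n1 (from n2)
  I3: injects 0.00314 A into n3 (from n1)
  Y(L1) = 0.000-0.02792j S between n2,n0
  Y(R7) = 0.4717+0.000j S between n3,n1
  Y(R8) = 0.06757+0.000j S between n3,n1
  Y(R9) = 0.0001181+0.000j S between n2,n0
  V1: constraint V(n3)−V(n1) = 1.95
Assemble and solve the 4×4 MNA system:
  V(n1)=-0.03269-0.001158j  V(n2)=-0.04637+0.08627j  V(n3)=1.917-0.001158j
  i(V1)=-1.081+7.357e-05j

-0.04637+0.08627j V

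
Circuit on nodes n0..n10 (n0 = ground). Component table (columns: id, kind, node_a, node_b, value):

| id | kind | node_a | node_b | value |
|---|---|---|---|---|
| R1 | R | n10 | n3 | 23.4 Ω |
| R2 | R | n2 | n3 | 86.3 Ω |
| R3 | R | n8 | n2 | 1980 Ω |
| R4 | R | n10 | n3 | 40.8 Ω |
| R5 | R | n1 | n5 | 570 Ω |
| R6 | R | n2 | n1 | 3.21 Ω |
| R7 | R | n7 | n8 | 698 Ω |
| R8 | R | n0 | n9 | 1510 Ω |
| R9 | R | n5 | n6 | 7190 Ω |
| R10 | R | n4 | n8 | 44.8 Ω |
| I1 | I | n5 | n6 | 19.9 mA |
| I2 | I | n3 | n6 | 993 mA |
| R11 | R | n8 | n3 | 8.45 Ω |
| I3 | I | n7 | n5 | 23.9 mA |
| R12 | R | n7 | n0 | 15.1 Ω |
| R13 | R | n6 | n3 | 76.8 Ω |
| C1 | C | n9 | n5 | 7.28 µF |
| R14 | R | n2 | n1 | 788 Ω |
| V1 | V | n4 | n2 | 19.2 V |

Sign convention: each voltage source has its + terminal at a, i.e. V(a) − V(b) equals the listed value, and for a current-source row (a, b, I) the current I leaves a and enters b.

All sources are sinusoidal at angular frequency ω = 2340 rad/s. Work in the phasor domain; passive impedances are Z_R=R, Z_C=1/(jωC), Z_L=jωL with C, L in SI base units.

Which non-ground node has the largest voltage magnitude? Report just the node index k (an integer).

MNA unknowns: 10 node voltages V₁..V_10 plus 1 source current (V1)
R1: Y=0.04274+0.000j on G[10,3]
R2: Y=0.01159+0.000j on G[2,3]
R3: Y=0.0005051+0.000j on G[8,2]
R4: Y=0.02451+0.000j on G[10,3]
R5: Y=0.001754+0.000j on G[1,5]
R6: Y=0.3115+0.000j on G[2,1]
R7: Y=0.001433+0.000j on G[7,8]
R8: Y=0.0006623+0.000j on G[0,9]
R9: Y=0.0001391+0.000j on G[5,6]
R10: Y=0.02232+0.000j on G[4,8]
I1: z[5]−=0.0199, z[6]+=0.0199
I2: z[3]−=0.993, z[6]+=0.993
R11: Y=0.1183+0.000j on G[8,3]
I3: z[7]−=0.0239, z[5]+=0.0239
R12: Y=0.06623+0.000j on G[7,0]
R13: Y=0.01302+0.000j on G[6,3]
C1: Y=0.000+0.01704j on G[9,5]
R14: Y=0.001269+0.000j on G[2,1]
V1: row V4−V2=19.2, i_V1 at 4,2
solve → V1=0.9008-0.07317j, V2=0.8664-0.07288j, V3=12.31-0.07044j, V4=20.07-0.07288j, V5=7.041-0.1250j, V6=89.22-0.07102j, V7=-0.07035-0.001485j, V8=13.36-0.07014j, V9=7.035+0.1485j, V10=12.31-0.07044j
aux → i_V1=-0.1497+6.120e-05j

6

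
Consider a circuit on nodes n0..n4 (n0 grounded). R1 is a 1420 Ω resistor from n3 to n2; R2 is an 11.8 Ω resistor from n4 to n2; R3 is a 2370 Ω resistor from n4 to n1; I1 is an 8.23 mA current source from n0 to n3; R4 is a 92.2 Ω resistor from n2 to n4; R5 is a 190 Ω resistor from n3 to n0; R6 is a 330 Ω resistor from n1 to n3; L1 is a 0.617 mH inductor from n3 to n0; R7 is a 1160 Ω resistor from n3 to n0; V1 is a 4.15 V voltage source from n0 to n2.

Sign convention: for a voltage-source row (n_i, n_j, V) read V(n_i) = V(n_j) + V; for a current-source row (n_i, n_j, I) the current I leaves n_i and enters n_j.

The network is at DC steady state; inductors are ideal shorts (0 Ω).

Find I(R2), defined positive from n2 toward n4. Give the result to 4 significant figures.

-0.001357 A

Element admittances at DC:
  Y(R1) = 0.0007042 S between n3,n2
  Y(R2) = 0.08475 S between n4,n2
  Y(R3) = 0.0004219 S between n4,n1
  I1: injects 0.00823 A into n3 (from n0)
  Y(R4) = 0.01085 S between n2,n4
  Y(R5) = 0.005263 S between n3,n0
  Y(R6) = 0.003030 S between n1,n3
  L1: short n3↔n0 (DC inductor)
  Y(R7) = 0.0008621 S between n3,n0
  V1: constraint V(n0)−V(n2) = 4.15
Assemble and solve the 6×6 MNA system:
  V(n1)=-0.5053  V(n2)=-4.150  V(n3)=0.000  V(n4)=-4.134
  i(L1)=0.003776  i(V1)=-0.004454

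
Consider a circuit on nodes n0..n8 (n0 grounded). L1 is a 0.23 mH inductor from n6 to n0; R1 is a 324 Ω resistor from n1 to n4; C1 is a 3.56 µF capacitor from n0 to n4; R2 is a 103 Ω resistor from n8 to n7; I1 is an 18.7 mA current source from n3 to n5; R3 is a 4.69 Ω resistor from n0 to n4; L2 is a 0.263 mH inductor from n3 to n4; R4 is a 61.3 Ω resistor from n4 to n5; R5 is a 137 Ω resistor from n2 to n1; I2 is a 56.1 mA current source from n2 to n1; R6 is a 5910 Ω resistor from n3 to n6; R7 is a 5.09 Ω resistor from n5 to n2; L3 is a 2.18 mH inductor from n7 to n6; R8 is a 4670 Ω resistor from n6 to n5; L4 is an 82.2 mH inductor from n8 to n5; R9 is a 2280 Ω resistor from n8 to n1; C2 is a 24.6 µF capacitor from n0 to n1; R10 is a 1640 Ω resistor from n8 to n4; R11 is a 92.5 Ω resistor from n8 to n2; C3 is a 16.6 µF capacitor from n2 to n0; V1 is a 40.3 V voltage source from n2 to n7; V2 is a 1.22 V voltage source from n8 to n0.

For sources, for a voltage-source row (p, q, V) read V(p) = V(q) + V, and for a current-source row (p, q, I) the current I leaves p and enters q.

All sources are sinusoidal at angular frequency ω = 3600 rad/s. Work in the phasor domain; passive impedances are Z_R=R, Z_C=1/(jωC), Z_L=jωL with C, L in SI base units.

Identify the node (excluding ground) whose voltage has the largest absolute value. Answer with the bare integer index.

2

Apply KCL at each of the 8 non-ground nodes and solve the resulting linear system.
Node n1: branches {R1, R5, I2, R9, C2} → V_1 = -2.207-5.626j
Node n2: branches {R5, I2, R7, R11, C3, V1} → V_2 = 55.79-34.09j
Node n3: branches {I1, L2, R6} → V_3 = 3.418-2.437j
Node n4: branches {R1, C1, R3, L2, R4, R10} → V_4 = 3.418-2.419j
Node n5: branches {I1, R4, R7, R8, L4} → V_5 = 52.30-30.83j
Node n6: branches {L1, R6, L3, R8} → V_6 = 1.482-3.245j
Node n7: branches {R2, L3, V1} → V_7 = 15.49-34.09j
Node n8: branches {R2, L4, R9, R10, R11, V2} → V_8 = 1.220+0.000j
Source currents: i(V1)=-3.792-2.116j, i(V2)=0.6241-0.8761j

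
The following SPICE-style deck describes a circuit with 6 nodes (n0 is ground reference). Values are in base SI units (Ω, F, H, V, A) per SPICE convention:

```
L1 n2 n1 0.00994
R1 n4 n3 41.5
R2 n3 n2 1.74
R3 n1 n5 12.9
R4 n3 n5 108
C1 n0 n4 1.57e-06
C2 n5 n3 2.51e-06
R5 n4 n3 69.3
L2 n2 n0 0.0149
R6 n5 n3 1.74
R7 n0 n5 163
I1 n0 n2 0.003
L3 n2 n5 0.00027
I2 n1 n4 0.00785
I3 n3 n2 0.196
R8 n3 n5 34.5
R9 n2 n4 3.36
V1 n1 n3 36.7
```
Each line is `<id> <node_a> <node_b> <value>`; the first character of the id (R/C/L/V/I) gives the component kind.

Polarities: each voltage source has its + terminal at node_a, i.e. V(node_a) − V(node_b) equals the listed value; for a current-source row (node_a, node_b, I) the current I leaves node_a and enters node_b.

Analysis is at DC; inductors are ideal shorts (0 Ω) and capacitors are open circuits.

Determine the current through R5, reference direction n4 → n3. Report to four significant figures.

0.4692 A

Element admittances at DC:
  L1: short n2↔n1 (DC inductor)
  Y(R1) = 0.02410 S between n4,n3
  Y(R2) = 0.5747 S between n3,n2
  Y(R3) = 0.07752 S between n1,n5
  Y(R4) = 0.009259 S between n3,n5
  Y(C1) = 0.000 S between n0,n4
  Y(C2) = 0.000 S between n5,n3
  Y(R5) = 0.01443 S between n4,n3
  L2: short n2↔n0 (DC inductor)
  Y(R6) = 0.5747 S between n5,n3
  Y(R7) = 0.006135 S between n0,n5
  I1: injects 0.003 A into n2 (from n0)
  L3: short n2↔n5 (DC inductor)
  I2: injects 0.00785 A into n4 (from n1)
  I3: injects 0.196 A into n2 (from n3)
  Y(R8) = 0.02899 S between n3,n5
  Y(R9) = 0.2976 S between n2,n4
  V1: constraint V(n1)−V(n3) = 36.7
Assemble and solve the 9×9 MNA system:
  V(n1)=0.000  V(n2)=0.000  V(n3)=-36.70  V(n4)=-4.183  V(n5)=0.000
  i(L1)=-44.64  i(L2)=0.003000  i(L3)=22.50  i(V1)=-44.64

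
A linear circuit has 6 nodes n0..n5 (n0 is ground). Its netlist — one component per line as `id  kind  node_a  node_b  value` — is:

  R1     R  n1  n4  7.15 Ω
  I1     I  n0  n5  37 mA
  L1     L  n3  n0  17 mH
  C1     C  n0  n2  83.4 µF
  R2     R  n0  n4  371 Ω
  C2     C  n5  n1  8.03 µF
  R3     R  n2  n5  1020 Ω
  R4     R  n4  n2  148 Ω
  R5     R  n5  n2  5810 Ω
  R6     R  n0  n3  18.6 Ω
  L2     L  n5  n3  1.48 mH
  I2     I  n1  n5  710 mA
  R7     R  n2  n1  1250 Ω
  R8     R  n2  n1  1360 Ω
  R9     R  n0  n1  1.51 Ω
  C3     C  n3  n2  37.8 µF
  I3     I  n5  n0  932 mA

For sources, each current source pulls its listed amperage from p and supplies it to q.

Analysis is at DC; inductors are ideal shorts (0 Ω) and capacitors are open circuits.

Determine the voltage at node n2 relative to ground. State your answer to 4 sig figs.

MNA unknowns: 5 node voltages V₁..V_5 plus 2 source currents (L1, L2)
R1: Y=0.1399 on G[1,4]
I1: z[0]−=0.037, z[5]+=0.037
L1: row V3−V0=0, i_L1 at 3,0
C1: Y=0.000 on G[0,2]
R2: Y=0.002695 on G[0,4]
C2: Y=0.000 on G[5,1]
R3: Y=0.0009804 on G[2,5]
R4: Y=0.006757 on G[4,2]
R5: Y=0.0001721 on G[5,2]
R6: Y=0.05376 on G[0,3]
L2: row V5−V3=0, i_L2 at 5,3
I2: z[1]−=0.71, z[5]+=0.71
R7: Y=0.0008000 on G[2,1]
R8: Y=0.0007353 on G[2,1]
R9: Y=0.6623 on G[0,1]
C3: Y=0.000 on G[3,2]
I3: z[5]−=0.932, z[0]+=0.932
solve → V1=-1.066, V2=-0.9176, V3=0.000, V4=-1.040, V5=0.000
aux → i_L1=-0.1861, i_L2=-0.1861

-0.9176 V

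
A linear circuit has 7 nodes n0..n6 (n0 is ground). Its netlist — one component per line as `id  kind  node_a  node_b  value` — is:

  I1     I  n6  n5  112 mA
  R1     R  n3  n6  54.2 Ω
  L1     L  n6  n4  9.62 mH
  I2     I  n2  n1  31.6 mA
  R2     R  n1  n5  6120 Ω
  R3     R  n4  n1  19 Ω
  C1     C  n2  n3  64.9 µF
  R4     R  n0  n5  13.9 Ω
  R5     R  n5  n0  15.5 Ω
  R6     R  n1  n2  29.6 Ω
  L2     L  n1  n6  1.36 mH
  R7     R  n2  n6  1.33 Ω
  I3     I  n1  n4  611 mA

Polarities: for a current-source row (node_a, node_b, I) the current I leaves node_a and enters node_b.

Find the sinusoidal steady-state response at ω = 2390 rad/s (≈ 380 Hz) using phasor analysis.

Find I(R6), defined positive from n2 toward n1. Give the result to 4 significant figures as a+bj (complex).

Apply KCL at each of the 6 non-ground nodes and solve the resulting linear system.
Node n1: branches {I2, R2, R3, R6, L2, I3} → V_1 = -685.4+0.000j
Node n2: branches {I2, C1, R6, R7} → V_2 = -684.6+0.1607j
Node n3: branches {R1, C1} → V_3 = -684.6+0.1517j
Node n4: branches {L1, R3, I3} → V_4 = -678.1+5.314j
Node n5: branches {I1, R2, R4, R5} → V_5 = 0.000+0.000j
Node n6: branches {I1, R1, L1, L2, R7} → V_6 = -684.5+0.1676j

0.02866+0.005430j A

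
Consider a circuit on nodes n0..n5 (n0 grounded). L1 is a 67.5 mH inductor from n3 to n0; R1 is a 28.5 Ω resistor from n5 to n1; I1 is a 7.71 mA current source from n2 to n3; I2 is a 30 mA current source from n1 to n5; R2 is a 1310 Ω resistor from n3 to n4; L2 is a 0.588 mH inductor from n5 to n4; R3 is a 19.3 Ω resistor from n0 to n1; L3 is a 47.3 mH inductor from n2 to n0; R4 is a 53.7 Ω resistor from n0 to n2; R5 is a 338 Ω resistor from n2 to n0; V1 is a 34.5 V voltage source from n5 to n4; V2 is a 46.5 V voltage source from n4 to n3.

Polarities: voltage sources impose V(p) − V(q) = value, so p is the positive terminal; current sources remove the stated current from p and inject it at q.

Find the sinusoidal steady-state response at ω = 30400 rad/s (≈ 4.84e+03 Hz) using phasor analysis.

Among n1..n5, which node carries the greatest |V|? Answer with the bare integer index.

3

Element admittances at ω=30400 rad/s:
  Y(L1) = 0.000-0.0004873j S between n3,n0
  Y(R1) = 0.03509+0.000j S between n5,n1
  I1: injects 0.00771 A into n3 (from n2)
  I2: injects 0.03 A into n5 (from n1)
  Y(R2) = 0.0007634+0.000j S between n3,n4
  Y(L2) = 0.000-0.05594j S between n5,n4
  Y(R3) = 0.05181+0.000j S between n0,n1
  Y(L3) = 0.000-0.0006954j S between n2,n0
  Y(R4) = 0.01862+0.000j S between n0,n2
  Y(R5) = 0.002959+0.000j S between n2,n0
  V1: constraint V(n5)−V(n4) = 34.5
  V2: constraint V(n4)−V(n3) = 46.5
Assemble and solve the 7×7 MNA system:
  V(n1)=0.1663-0.7499j  V(n2)=-0.3569-0.01150j  V(n3)=-79.73-1.857j  V(n4)=-33.23-1.857j  V(n5)=1.267-1.857j
  i(V1)=-0.008615+1.969j  i(V2)=-0.04411+0.03886j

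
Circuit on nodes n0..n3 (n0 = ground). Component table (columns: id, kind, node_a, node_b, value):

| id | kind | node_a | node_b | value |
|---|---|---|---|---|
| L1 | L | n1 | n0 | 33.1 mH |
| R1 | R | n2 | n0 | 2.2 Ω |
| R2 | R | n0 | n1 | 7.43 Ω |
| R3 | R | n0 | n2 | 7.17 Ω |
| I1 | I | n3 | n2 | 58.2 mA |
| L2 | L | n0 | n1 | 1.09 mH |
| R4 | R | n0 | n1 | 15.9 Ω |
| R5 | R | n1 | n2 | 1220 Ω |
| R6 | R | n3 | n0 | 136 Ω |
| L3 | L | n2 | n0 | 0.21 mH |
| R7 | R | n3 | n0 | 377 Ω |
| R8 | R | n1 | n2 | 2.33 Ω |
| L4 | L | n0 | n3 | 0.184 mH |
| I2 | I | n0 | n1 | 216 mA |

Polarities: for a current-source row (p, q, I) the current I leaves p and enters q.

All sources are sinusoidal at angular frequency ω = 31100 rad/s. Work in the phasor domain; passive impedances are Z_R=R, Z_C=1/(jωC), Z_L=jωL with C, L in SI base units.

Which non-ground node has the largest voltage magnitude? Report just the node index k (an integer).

1

Apply KCL at each of the 3 non-ground nodes and solve the resulting linear system.
Node n1: branches {L1, R2, L2, R4, R5, R8, I2} → V_1 = 0.5228+0.07388j
Node n2: branches {R1, R3, I1, R5, L3, R8} → V_2 = 0.2658+0.07076j
Node n3: branches {I1, R6, R7, L4} → V_3 = -0.01901-0.3320j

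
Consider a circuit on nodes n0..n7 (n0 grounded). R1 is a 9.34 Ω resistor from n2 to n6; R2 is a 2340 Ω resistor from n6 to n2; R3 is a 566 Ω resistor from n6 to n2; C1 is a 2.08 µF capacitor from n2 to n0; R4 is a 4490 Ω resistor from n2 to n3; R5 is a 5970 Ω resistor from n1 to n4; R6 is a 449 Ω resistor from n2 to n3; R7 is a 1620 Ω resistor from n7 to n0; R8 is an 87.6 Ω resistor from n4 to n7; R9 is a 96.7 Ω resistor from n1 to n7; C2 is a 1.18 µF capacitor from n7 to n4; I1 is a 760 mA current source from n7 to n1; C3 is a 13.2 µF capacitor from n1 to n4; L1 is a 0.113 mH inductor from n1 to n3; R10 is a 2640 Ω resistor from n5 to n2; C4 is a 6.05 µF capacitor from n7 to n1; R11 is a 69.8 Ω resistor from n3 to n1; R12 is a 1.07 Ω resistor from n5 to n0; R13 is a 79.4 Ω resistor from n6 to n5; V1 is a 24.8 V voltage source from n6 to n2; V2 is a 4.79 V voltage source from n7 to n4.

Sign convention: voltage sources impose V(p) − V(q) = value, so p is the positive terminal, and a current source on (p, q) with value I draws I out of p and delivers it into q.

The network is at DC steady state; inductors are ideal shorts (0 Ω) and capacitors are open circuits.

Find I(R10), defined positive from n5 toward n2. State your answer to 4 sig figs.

MNA unknowns: 7 node voltages V₁..V_7 plus 3 source currents (L1, V1, V2)
R1: Y=0.1071 on G[2,6]
R2: Y=0.0004274 on G[6,2]
R3: Y=0.001767 on G[6,2]
C1: Y=0.000 on G[2,0]
R4: Y=0.0002227 on G[2,3]
R5: Y=0.0001675 on G[1,4]
R6: Y=0.002227 on G[2,3]
R7: Y=0.0006173 on G[7,0]
R8: Y=0.01142 on G[4,7]
R9: Y=0.01034 on G[1,7]
C2: Y=0.000 on G[7,4]
I1: z[7]−=0.76, z[1]+=0.76
C3: Y=0.000 on G[1,4]
L1: row V1−V3=0, i_L1 at 1,3
R10: Y=0.0003788 on G[5,2]
C4: Y=0.000 on G[7,1]
R11: Y=0.01433 on G[3,1]
R12: Y=0.9346 on G[5,0]
R13: Y=0.01259 on G[6,5]
V1: row V6−V2=24.8, i_V1 at 6,2
V2: row V7−V4=4.79, i_V2 at 7,4
solve → V1=-2.798, V2=-20.66, V3=-2.798, V4=-75.67, V5=0.04681, V6=4.143, V7=-70.88
aux → i_L1=0.04375, i_V1=-2.761, i_V2=-0.06689

0.007842 A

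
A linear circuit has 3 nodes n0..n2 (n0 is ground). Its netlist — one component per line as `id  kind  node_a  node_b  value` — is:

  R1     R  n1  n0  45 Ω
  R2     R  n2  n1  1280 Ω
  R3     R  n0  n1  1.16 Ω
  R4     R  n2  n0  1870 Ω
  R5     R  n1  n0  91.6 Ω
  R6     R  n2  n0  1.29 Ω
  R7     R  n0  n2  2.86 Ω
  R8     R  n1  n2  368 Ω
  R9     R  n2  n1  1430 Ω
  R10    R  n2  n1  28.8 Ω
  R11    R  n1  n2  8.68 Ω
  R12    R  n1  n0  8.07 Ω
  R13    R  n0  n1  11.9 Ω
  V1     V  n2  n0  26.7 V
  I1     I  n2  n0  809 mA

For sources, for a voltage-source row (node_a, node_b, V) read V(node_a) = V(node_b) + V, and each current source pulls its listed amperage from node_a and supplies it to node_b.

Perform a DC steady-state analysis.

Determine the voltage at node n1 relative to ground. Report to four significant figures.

3.273 V

Apply KCL at each of the 2 non-ground nodes and solve the resulting linear system.
Node n1: branches {R1, R2, R3, R5, R8, R9, R10, R11, R12, R13} → V_1 = 3.273
Node n2: branches {R2, R4, R6, R7, R8, R9, R10, R11, V1, I1} → V_2 = 26.70
Source currents: i(V1)=-34.47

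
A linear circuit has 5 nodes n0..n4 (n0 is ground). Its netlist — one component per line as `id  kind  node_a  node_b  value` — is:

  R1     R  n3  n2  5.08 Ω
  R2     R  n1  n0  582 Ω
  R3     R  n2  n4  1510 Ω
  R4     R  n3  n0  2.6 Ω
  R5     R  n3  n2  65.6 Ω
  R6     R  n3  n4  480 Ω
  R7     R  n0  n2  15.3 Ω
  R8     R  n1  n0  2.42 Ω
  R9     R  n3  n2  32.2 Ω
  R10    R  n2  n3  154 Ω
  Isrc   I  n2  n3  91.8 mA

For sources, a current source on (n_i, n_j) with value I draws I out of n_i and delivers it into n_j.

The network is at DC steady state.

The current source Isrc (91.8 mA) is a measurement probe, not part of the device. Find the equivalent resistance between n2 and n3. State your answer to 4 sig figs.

R_eq = 3.268 Ω

Apply KCL at each of the 4 non-ground nodes and solve the resulting linear system.
Node n1: branches {R2, R8} → V_1 = 0.000
Node n2: branches {R1, R3, R5, R7, R9, R10, Isrc} → V_2 = -0.2564
Node n3: branches {R1, R4, R5, R6, R9, R10, Isrc} → V_3 = 0.04357
Node n4: branches {R3, R6} → V_4 = -0.02879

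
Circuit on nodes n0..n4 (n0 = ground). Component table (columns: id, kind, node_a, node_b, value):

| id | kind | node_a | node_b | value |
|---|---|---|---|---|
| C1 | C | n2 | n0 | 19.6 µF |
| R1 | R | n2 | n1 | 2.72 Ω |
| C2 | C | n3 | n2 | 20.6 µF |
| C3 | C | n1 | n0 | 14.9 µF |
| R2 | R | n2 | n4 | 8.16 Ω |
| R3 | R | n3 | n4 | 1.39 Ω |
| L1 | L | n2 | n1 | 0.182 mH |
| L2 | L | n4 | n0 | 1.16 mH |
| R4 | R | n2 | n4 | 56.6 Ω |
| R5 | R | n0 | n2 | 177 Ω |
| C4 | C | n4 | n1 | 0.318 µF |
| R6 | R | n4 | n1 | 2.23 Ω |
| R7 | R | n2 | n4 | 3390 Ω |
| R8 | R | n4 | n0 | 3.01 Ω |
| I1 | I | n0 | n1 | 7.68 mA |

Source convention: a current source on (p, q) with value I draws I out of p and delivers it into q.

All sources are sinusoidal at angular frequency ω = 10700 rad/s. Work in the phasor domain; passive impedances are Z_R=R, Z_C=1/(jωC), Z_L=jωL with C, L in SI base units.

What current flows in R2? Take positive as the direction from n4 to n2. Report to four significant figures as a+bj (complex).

0.0002762+0.001008j A

MNA unknowns: 4 node voltages V₁..V_4
C1: Y=0.000+0.2097j on G[2,0]
R1: Y=0.3676+0.000j on G[2,1]
C2: Y=0.000+0.2204j on G[3,2]
C3: Y=0.000+0.1594j on G[1,0]
R2: Y=0.1225+0.000j on G[2,4]
R3: Y=0.7194+0.000j on G[3,4]
L1: Y=0.000-0.5135j on G[2,1]
L2: Y=0.000-0.08057j on G[4,0]
R4: Y=0.01767+0.000j on G[2,4]
R5: Y=0.005650+0.000j on G[0,2]
C4: Y=0.000+0.003403j on G[4,1]
R6: Y=0.4484+0.000j on G[4,1]
R7: Y=0.0002950+0.000j on G[2,4]
R8: Y=0.3322+0.000j on G[4,0]
I1: z[0]−=0.00768, z[1]+=0.00768
solve → V1=0.01241-0.01085j, V2=0.007248-0.01618j, V3=0.01161-0.009289j, V4=0.009502-0.007951j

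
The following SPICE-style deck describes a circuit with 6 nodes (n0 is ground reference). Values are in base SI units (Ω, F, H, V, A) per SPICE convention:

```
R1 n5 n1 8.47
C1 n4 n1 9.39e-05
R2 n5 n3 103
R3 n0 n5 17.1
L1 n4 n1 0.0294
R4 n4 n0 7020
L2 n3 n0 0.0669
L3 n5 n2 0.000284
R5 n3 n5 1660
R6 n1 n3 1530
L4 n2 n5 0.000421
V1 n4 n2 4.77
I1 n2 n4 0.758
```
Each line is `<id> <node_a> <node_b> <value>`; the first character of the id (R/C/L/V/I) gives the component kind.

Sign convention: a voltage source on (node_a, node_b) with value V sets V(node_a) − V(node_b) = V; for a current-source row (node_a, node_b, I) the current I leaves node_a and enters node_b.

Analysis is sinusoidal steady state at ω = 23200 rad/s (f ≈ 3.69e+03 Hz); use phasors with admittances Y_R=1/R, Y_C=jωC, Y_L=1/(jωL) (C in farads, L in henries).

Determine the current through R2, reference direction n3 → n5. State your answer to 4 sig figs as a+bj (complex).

Apply KCL at each of the 5 non-ground nodes and solve the resulting linear system.
Node n1: branches {R1, C1, L1, R6} → V_1 = 4.066-1.676j
Node n2: branches {L3, L4, V1, I1} → V_2 = -0.7957-1.898j
Node n3: branches {R2, L2, R5, R6} → V_3 = 0.2387-0.07903j
Node n4: branches {C1, L1, R4, V1, I1} → V_4 = 3.974-1.898j
Node n5: branches {R1, R2, R3, L3, R5, L4} → V_5 = -0.008810+0.007253j
Source currents: i(V1)=0.2738+0.2000j

0.002403-0.0008377j A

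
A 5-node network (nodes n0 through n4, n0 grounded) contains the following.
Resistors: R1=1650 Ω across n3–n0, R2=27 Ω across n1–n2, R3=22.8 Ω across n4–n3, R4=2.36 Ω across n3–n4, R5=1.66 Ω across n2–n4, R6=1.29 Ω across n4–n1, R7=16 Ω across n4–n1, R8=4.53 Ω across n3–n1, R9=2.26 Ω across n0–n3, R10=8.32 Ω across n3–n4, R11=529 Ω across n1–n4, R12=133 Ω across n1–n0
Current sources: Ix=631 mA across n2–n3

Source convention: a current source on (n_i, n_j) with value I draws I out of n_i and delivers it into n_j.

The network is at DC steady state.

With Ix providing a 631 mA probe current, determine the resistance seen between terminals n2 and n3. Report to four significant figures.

MNA unknowns: 4 node voltages V₁..V_4
R1: Y=0.0006061 on G[3,0]
R2: Y=0.03704 on G[1,2]
R3: Y=0.04386 on G[4,3]
R4: Y=0.4237 on G[3,4]
R5: Y=0.6024 on G[2,4]
R6: Y=0.7752 on G[4,1]
R7: Y=0.06250 on G[4,1]
R8: Y=0.2208 on G[3,1]
R9: Y=0.4425 on G[0,3]
R10: Y=0.1202 on G[3,4]
R11: Y=0.001890 on G[1,4]
R12: Y=0.007519 on G[1,0]
Ix: z[2]−=0.631, z[3]+=0.631
solve → V1=-0.6651, V2=-1.779, V3=0.01129, V4=-0.7997

R_eq = 2.837 Ω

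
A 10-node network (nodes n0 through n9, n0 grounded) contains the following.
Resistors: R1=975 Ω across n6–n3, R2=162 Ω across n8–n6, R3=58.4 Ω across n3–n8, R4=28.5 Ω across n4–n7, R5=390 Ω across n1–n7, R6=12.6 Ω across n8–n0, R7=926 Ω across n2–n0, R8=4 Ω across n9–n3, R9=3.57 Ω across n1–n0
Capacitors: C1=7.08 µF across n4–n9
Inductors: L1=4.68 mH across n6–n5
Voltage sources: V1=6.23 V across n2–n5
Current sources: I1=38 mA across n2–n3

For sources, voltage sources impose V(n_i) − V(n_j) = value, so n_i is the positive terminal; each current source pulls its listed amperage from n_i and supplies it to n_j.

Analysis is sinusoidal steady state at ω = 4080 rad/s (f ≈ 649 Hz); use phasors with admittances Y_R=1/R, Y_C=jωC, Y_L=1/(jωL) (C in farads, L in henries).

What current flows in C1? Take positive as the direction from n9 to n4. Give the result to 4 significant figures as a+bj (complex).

Element admittances at ω=4080 rad/s:
  Y(R1) = 0.001026+0.000j S between n6,n3
  Y(R2) = 0.006173+0.000j S between n8,n6
  Y(R3) = 0.01712+0.000j S between n3,n8
  Y(R4) = 0.03509+0.000j S between n4,n7
  Y(R5) = 0.002564+0.000j S between n1,n7
  Y(C1) = 0.000+0.02889j S between n4,n9
  Y(R6) = 0.07937+0.000j S between n8,n0
  Y(L1) = 0.000-0.05237j S between n6,n5
  Y(R7) = 0.001080+0.000j S between n2,n0
  Y(R8) = 0.2500+0.000j S between n9,n3
  Y(R9) = 0.2801+0.000j S between n1,n0
  V1: constraint V(n2)−V(n5) = 6.23
  I1: injects 0.038 A into n3 (from n2)
Assemble and solve the 10×10 MNA system:
  V(n1)=0.01285+0.001003j  V(n2)=0.9631-0.6449j  V(n3)=1.543-0.004866j  V(n4)=1.519+0.1186j  V(n5)=-5.267-0.6449j  V(n6)=-5.254+0.1005j  V(n7)=1.417+0.1106j  V(n8)=-0.05846+0.005234j  V(n9)=1.529-0.005990j
  i(V1)=-0.03904+0.0006964j

0.003600+0.0002810j A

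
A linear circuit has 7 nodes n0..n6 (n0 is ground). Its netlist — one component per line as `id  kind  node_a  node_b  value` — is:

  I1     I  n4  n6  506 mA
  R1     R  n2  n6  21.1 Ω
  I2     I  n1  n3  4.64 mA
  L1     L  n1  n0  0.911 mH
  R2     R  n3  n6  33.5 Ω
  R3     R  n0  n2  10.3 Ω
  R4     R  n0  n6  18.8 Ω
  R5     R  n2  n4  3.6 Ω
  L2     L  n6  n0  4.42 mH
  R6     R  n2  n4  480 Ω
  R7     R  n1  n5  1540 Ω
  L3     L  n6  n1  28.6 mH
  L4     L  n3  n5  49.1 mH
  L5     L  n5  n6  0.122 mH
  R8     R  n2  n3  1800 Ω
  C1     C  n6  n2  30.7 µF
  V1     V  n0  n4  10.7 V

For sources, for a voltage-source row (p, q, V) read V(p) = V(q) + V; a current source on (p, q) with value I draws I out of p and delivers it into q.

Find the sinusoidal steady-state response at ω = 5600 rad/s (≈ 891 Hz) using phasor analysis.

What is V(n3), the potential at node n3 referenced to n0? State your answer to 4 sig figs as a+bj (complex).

-3.563-4.553j V

Apply KCL at each of the 6 non-ground nodes and solve the resulting linear system.
Node n1: branches {I2, L1, R7, L3} → V_1 = -0.09893-0.1781j
Node n2: branches {R1, R3, R5, R6, R8, C1} → V_2 = -5.492+0.2121j
Node n3: branches {I2, R2, L4, R8} → V_3 = -3.563-4.553j
Node n4: branches {I1, R5, R6, V1} → V_4 = -10.70+0.000j
Node n5: branches {R7, L4, L5} → V_5 = -3.672-4.653j
Node n6: branches {I1, R1, R2, R4, L2, L3, L5, C1} → V_6 = -3.670-4.655j
Source currents: i(V1)=-0.9514-0.05936j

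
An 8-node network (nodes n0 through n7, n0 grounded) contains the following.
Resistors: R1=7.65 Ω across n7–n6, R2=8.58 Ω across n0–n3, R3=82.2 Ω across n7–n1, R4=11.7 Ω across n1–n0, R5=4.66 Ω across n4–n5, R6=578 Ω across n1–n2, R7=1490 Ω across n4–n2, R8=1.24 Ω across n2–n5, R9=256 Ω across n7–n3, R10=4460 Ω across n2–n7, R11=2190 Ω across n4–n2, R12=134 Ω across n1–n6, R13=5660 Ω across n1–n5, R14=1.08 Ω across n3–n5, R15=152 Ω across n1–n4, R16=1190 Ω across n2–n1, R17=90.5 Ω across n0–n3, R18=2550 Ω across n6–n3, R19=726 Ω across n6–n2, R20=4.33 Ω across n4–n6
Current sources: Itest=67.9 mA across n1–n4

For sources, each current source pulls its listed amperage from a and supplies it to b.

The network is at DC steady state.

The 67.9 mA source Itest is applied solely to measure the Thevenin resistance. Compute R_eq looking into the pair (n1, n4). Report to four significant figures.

Apply KCL at each of the 7 non-ground nodes and solve the resulting linear system.
Node n1: branches {R3, R4, R6, R12, R13, R15, R16, Itest} → V_1 = -0.4786
Node n2: branches {R6, R7, R8, R10, R11, R16, R19} → V_2 = 0.3621
Node n3: branches {R2, R9, R14, R17, R18} → V_3 = 0.3205
Node n4: branches {R5, R7, R11, R15, R20, Itest} → V_4 = 0.5621
Node n5: branches {R5, R8, R13, R14} → V_5 = 0.3643
Node n6: branches {R1, R12, R18, R19, R20} → V_6 = 0.4825
Node n7: branches {R1, R3, R9, R10} → V_7 = 0.3985

R_eq = 15.33 Ω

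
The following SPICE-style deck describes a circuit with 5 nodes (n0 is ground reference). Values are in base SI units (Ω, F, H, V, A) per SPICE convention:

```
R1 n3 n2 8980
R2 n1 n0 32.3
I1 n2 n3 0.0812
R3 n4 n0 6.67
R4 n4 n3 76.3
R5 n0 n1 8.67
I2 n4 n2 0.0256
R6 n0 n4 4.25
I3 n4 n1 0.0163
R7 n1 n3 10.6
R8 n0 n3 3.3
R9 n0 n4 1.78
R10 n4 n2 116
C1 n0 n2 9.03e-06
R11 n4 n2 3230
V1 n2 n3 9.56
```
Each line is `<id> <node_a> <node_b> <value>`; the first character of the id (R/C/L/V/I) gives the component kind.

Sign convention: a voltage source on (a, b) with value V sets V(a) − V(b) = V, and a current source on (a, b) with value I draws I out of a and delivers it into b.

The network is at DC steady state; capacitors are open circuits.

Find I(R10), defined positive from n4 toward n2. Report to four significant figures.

-0.08087 A

Element admittances at DC:
  Y(R1) = 0.0001114 S between n3,n2
  Y(R2) = 0.03096 S between n1,n0
  I1: injects 0.0812 A into n3 (from n2)
  Y(R3) = 0.1499 S between n4,n0
  Y(R4) = 0.01311 S between n4,n3
  Y(R5) = 0.1153 S between n0,n1
  I2: injects 0.0256 A into n2 (from n4)
  Y(R6) = 0.2353 S between n0,n4
  I3: injects 0.0163 A into n1 (from n4)
  Y(R7) = 0.09434 S between n1,n3
  Y(R8) = 0.3030 S between n0,n3
  Y(R9) = 0.5618 S between n0,n4
  Y(R10) = 0.008621 S between n4,n2
  Y(C1) = 0.000 S between n0,n2
  Y(R11) = 0.0003096 S between n4,n2
  V1: constraint V(n2)−V(n3) = 9.56
Assemble and solve the 5×5 MNA system:
  V(n1)=0.01395  V(n2)=9.423  V(n3)=-0.1372  V(n4)=0.04174
  i(V1)=-0.1404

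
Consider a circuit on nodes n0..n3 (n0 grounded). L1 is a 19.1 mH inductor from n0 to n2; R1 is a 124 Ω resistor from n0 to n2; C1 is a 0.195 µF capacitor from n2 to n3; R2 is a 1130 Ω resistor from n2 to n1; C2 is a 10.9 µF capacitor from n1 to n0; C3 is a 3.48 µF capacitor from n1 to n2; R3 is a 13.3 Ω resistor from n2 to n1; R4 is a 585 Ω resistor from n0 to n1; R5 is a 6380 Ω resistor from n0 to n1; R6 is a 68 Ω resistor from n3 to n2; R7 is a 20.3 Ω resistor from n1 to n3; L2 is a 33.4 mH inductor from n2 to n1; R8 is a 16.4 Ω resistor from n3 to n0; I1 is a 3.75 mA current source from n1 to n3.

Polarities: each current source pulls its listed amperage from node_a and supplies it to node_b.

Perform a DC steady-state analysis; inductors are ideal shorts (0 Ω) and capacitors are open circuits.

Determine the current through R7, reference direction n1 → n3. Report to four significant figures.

Apply KCL at each of the 3 non-ground nodes and solve the resulting linear system.
Node n1: branches {R2, C2, C3, R3, R4, R5, R7, L2, I1} → V_1 = 0.000
Node n2: branches {L1, R1, C1, R2, C3, R3, R6, L2} → V_2 = 0.000
Node n3: branches {C1, R6, R7, R8, I1} → V_3 = 0.03001
Source currents: i(L1)=0.001830, i(L2)=0.002271

-0.001479 A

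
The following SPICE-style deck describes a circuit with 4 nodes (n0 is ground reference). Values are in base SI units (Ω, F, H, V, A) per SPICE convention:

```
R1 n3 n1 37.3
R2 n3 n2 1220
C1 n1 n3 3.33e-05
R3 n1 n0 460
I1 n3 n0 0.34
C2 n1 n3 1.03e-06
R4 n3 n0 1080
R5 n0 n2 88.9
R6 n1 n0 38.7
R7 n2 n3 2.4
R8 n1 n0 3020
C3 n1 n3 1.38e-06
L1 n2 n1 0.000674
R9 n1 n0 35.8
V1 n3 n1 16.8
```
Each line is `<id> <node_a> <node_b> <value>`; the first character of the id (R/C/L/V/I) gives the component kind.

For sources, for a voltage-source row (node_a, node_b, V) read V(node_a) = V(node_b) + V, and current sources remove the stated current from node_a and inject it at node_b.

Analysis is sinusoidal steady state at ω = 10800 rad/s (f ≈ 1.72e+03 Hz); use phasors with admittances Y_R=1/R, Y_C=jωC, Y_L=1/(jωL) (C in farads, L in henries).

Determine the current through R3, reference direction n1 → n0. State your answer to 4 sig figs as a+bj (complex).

-0.01665-0.001726j A

MNA unknowns: 3 node voltages V₁..V_3 plus 1 source current (V1)
R1: Y=0.02681+0.000j on G[3,1]
R2: Y=0.0008197+0.000j on G[3,2]
C1: Y=0.000+0.3596j on G[1,3]
R3: Y=0.002174+0.000j on G[1,0]
I1: z[3]−=0.34, z[0]+=0.34
C2: Y=0.000+0.01112j on G[1,3]
R4: Y=0.0009259+0.000j on G[3,0]
R5: Y=0.01125+0.000j on G[0,2]
R6: Y=0.02584+0.000j on G[1,0]
R7: Y=0.4167+0.000j on G[2,3]
R8: Y=0.0003311+0.000j on G[1,0]
C3: Y=0.000+0.01490j on G[1,3]
L1: Y=0.000-0.1374j on G[2,1]
R9: Y=0.02793+0.000j on G[1,0]
V1: row V3−V1=16.8, i_V1 at 3,1
solve → V1=-7.661-0.7939j, V2=7.351+4.037j, V3=9.139-0.7939j
aux → i_V1=-1.545-4.462j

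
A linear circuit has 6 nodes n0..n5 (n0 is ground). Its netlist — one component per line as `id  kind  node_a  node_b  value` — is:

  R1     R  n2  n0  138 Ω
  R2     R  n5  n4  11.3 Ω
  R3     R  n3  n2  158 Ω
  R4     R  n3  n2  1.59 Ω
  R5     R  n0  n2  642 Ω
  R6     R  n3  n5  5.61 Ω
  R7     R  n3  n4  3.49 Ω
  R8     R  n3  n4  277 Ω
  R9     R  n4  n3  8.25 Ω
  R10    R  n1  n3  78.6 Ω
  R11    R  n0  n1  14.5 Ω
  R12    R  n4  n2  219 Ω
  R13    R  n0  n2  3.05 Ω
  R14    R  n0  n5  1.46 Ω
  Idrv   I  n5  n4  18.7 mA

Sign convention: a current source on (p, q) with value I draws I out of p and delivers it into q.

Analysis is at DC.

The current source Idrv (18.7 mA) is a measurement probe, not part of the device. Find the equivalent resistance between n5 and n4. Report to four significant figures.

R_eq = 3.578 Ω

MNA unknowns: 5 node voltages V₁..V_5
R1: Y=0.007246 on G[2,0]
R2: Y=0.08850 on G[5,4]
R3: Y=0.006329 on G[3,2]
R4: Y=0.6289 on G[3,2]
R5: Y=0.001558 on G[0,2]
R6: Y=0.1783 on G[3,5]
R7: Y=0.2865 on G[3,4]
R8: Y=0.003610 on G[3,4]
R9: Y=0.1212 on G[4,3]
R10: Y=0.01272 on G[1,3]
R11: Y=0.06897 on G[0,1]
R12: Y=0.004566 on G[4,2]
R13: Y=0.3279 on G[0,2]
R14: Y=0.6849 on G[0,5]
Idrv: z[5]−=0.0187, z[4]+=0.0187
solve → V1=0.004216, V2=0.01788, V3=0.02707, V4=0.05769, V5=-0.009214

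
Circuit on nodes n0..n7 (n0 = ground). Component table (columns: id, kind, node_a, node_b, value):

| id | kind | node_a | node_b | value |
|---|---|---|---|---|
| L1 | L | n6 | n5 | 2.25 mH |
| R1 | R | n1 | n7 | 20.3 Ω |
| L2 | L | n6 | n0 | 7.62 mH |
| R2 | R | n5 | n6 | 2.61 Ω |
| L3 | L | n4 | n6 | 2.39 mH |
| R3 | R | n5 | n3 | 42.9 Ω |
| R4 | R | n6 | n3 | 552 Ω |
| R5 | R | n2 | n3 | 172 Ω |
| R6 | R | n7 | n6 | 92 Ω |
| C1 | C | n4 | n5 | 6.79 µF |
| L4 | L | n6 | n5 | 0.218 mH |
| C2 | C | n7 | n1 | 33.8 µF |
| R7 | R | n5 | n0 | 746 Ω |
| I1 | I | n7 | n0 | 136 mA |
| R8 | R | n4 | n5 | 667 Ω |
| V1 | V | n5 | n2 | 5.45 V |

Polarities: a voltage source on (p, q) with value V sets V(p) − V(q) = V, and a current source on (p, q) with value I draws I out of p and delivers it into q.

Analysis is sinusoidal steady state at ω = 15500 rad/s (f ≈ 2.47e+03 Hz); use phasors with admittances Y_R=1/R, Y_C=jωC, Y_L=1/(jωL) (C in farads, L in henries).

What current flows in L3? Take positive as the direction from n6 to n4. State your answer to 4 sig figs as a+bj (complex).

MNA unknowns: 7 node voltages V₁..V_7 plus 1 source current (V1)
L1: Y=0.000-0.02867j on G[6,5]
R1: Y=0.04926+0.000j on G[1,7]
L2: Y=0.000-0.008467j on G[6,0]
R2: Y=0.3831+0.000j on G[5,6]
L3: Y=0.000-0.02699j on G[4,6]
R3: Y=0.02331+0.000j on G[5,3]
R4: Y=0.001812+0.000j on G[6,3]
R5: Y=0.005814+0.000j on G[2,3]
R6: Y=0.01087+0.000j on G[7,6]
C1: Y=0.000+0.1052j on G[4,5]
L4: Y=0.000-0.2959j on G[6,5]
C2: Y=0.000+0.5239j on G[7,1]
R7: Y=0.001340+0.000j on G[5,0]
I1: z[7]−=0.136, z[0]+=0.136
R8: Y=0.001499+0.000j on G[4,5]
V1: row V5−V2=5.45, i_V1 at 5,2
solve → V1=-14.99-15.67j, V2=-7.945-15.63j, V3=-3.518-15.63j, V4=-2.502-15.62j, V5=-2.495-15.63j, V6=-2.475-15.67j, V7=-14.99-15.67j
aux → i_V1=-0.02574+1.216e-05j

-0.001293-0.0007312j A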